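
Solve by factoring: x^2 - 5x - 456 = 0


We need two numbers that multiply to -456 and add to -5.
Those numbers are 19 and -24 (since 19 * (-24) = -456 and 19 + (-24) = -5).
So x^2 - 5x - 456 = (x + 19)(x - 24) = 0
Setting each factor to zero: x = -19 or x = 24

x = -19, x = 24


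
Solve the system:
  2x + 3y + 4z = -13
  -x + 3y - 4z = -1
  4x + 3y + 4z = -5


Using Cramer's rule. Expand each determinant along the first row.
D  = 2*[3*4 - (-4)*3] - 3*[(-1)*4 - (-4)*4] + 4*[(-1)*3 - 3*4]
  = 2*(24) - 3*(12) + 4*(-15) = -48
Dx = (-13)*[3*4 - (-4)*3] - 3*[(-1)*4 - (-4)*(-5)] + 4*[(-1)*3 - 3*(-5)]
  = (-13)*(24) - 3*(-24) + 4*(12) = -192
Dy = 2*[(-1)*4 - (-4)*(-5)] - (-13)*[(-1)*4 - (-4)*4] + 4*[(-1)*(-5) - (-1)*4]
  = 2*(-24) - (-13)*(12) + 4*(9) = 144
Dz = 2*[3*(-5) - (-1)*3] - 3*[(-1)*(-5) - (-1)*4] + (-13)*[(-1)*3 - 3*4]
  = 2*(-12) - 3*(9) + (-13)*(-15) = 144
x = Dx/D = -192/-48 = 4, y = Dy/D = 144/-48 = -3, z = Dz/D = 144/-48 = -3
Check eq1: (2)(4) + (3)(-3) + (4)(-3) = -13 = -13 ✓
Check eq2: (-1)(4) + (3)(-3) + (-4)(-3) = -1 = -1 ✓
Check eq3: (4)(4) + (3)(-3) + (4)(-3) = -5 = -5 ✓

x = 4, y = -3, z = -3


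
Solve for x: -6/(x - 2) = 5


Multiply both sides by (x - 2): -6 = 5(x - 2)
Distribute: -6 = 5x - 10
5x = -6 + 10 = 4
x = 4/5

x = 4/5


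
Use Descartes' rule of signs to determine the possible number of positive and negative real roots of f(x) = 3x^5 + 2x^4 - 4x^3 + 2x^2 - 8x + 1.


Descartes' rule of signs:

For positive roots, count sign changes in f(x) = 3x^5 + 2x^4 - 4x^3 + 2x^2 - 8x + 1:
Signs of coefficients: +, +, -, +, -, +
Number of sign changes: 4
Possible positive real roots: 4, 2, 0

For negative roots, examine f(-x) = -3x^5 + 2x^4 + 4x^3 + 2x^2 + 8x + 1:
Signs of coefficients: -, +, +, +, +, +
Number of sign changes: 1
Possible negative real roots: 1

Positive roots: 4 or 2 or 0; Negative roots: 1


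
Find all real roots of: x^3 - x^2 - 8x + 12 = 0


Let p(x) = x^3 - x^2 - 8x + 12. By the rational root theorem (leading coefficient 1), any rational root is an integer divisor of 12: try ±1, ±2, ... in turn.
Test x = 1: value = 4 ≠ 0.
Test x = -1: value = 18 ≠ 0.
Test x = 2: value = 0 ✓, so (x - 2) is a factor.
Synthetic division by (x - 2): bring down 1; 1(2) - 1 = 1; 1(2) - 8 = -6; (-6)(2) + 12 = 0 → quotient x^2 + x - 6, remainder 0.
Solve the quadratic x^2 + x - 6 = 0: discriminant = 1^2 - 4(1)(-6) = 1 + 24 = 25.
sqrt(25) = 5, so x = (-1 ± 5)/2: x = 2 or x = -3.

x = -3, x = 2 (multiplicity 2)


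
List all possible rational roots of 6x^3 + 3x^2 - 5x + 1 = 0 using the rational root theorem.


Rational root theorem: possible roots are ±p/q where:
  p divides the constant term (1): p ∈ {1}
  q divides the leading coefficient (6): q ∈ {1, 2, 3, 6}

All possible rational roots: -1, -1/2, -1/3, -1/6, 1/6, 1/3, 1/2, 1

-1, -1/2, -1/3, -1/6, 1/6, 1/3, 1/2, 1


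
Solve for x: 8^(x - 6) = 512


Express both sides with the same base.
512 = 8^3
Since the bases match, equate exponents: x - 6 = 3
So x = 3 - (-6) = 9

x = 9


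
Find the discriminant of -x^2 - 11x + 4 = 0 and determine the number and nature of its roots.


For ax^2 + bx + c = 0, discriminant D = b^2 - 4ac
Here a = -1, b = -11, c = 4
D = (-11)^2 - 4(-1)(4) = 121 + 16 = 137

D = 137 > 0 but not a perfect square
The equation has 2 distinct real irrational roots.

Discriminant = 137, 2 distinct real irrational roots


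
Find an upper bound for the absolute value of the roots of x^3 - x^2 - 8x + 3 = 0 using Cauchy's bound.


Cauchy's bound: all roots r satisfy |r| <= 1 + max(|a_i/a_n|) for i = 0,...,n-1
where a_n is the leading coefficient.

Coefficients: [1, -1, -8, 3]
Leading coefficient a_n = 1
Ratios |a_i/a_n|: 1, 8, 3
Maximum ratio: 8
Cauchy's bound: |r| <= 1 + 8 = 9

Upper bound = 9


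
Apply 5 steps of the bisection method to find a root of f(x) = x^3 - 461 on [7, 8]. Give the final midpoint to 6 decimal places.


f(x) = x^3 - 461
f(7) = -118 < 0
f(8) = 51 > 0

Step 1: midpoint = (7.000000 + 8.000000)/2 = 7.500000
  f(7.500000) = -39.125000
  f(mid) < 0, so root is in [7.500000, 8.000000]

Step 2: midpoint = (7.500000 + 8.000000)/2 = 7.750000
  f(7.750000) = 4.484375
  f(mid) > 0, so root is in [7.500000, 7.750000]

Step 3: midpoint = (7.500000 + 7.750000)/2 = 7.625000
  f(7.625000) = -17.677734
  f(mid) < 0, so root is in [7.625000, 7.750000]

Step 4: midpoint = (7.625000 + 7.750000)/2 = 7.687500
  f(7.687500) = -6.686768
  f(mid) < 0, so root is in [7.687500, 7.750000]

Step 5: midpoint = (7.687500 + 7.750000)/2 = 7.718750
  f(7.718750) = -1.123810
  f(mid) < 0, so root is in [7.718750, 7.750000]

midpoint = 7.718750


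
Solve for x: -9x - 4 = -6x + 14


Starting with: -9x - 4 = -6x + 14
Move all x terms to left: (-9 + 6)x = 14 + 4
Simplify: -3x = 18
Divide both sides by -3: x = -6

x = -6


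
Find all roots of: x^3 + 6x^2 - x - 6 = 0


Let p(x) = x^3 + 6x^2 - x - 6. By the rational root theorem (leading coefficient 1), any rational root is an integer divisor of 6: try ±1, ±2, ... in turn.
Test x = 1: value = 0 ✓, so (x - 1) is a factor.
Synthetic division by (x - 1): bring down 1; 1(1) + 6 = 7; 7(1) - 1 = 6; 6(1) - 6 = 0 → quotient x^2 + 7x + 6, remainder 0.
Solve the quadratic x^2 + 7x + 6 = 0: discriminant = 7^2 - 4(1)(6) = 49 - 24 = 25.
sqrt(25) = 5, so x = (-7 ± 5)/2: x = -1 or x = -6.
Collecting all roots found:

x = -6, x = -1, x = 1


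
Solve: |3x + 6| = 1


An absolute value equation |expr| = 1 gives two cases:
Case 1: 3x + 6 = 1
  3x = -5, so x = -5/3
Case 2: 3x + 6 = -1
  3x = -7, so x = -7/3

x = -7/3, x = -5/3


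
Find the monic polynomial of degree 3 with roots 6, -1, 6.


A monic polynomial with roots 6, -1, 6 is:
p(x) = (x - 6)(x + 1)(x - 6)
After multiplying by (x - 6): x - 6
After multiplying by (x + 1): x^2 - 5x - 6
After multiplying by (x - 6): x^3 - 11x^2 + 24x + 36

x^3 - 11x^2 + 24x + 36


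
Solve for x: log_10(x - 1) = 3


Convert to exponential form: x - 1 = 10^3 = 1000
x = 1000 + 1 = 1001
Check: log_10(1001 - 1) = log_10(1000) = log_10(1000) = 3 ✓

x = 1001


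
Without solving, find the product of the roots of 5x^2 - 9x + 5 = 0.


By Vieta's formulas for ax^2 + bx + c = 0:
  Sum of roots = -b/a
  Product of roots = c/a

Here a = 5, b = -9, c = 5
Sum = -(-9)/5 = 9/5
Product = 5/5 = 1

Product = 1


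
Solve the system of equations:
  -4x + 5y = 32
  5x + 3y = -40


Using Cramer's rule:
Determinant D = (-4)(3) - (5)(5) = -12 - 25 = -37
Dx = (32)(3) - (-40)(5) = 96 + 200 = 296
Dy = (-4)(-40) - (5)(32) = 160 - 160 = 0
x = Dx/D = 296/-37 = -8
y = Dy/D = 0/-37 = 0

x = -8, y = 0


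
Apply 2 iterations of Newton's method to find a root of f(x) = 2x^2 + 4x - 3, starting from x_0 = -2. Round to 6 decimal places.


Newton's method: x_(n+1) = x_n - f(x_n)/f'(x_n)
f(x) = 2x^2 + 4x - 3
f'(x) = 4x + 4

Iteration 1:
  f(-2.000000) = -3.000000
  f'(-2.000000) = -4.000000
  x_1 = -2.000000 - (-3.000000)/(-4.000000) = -2.750000

Iteration 2:
  f(-2.750000) = 1.125000
  f'(-2.750000) = -7.000000
  x_2 = -2.750000 - (1.125000)/(-7.000000) = -2.589286

x_2 = -2.589286


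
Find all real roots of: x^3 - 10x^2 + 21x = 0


The constant term is 0, so x = 0 is a root. Factor out x:
  x(x^2 - 10x + 21) = 0
Solve the quadratic x^2 - 10x + 21 = 0: discriminant = (-10)^2 - 4(1)(21) = 100 - 84 = 16.
sqrt(16) = 4, so x = (10 ± 4)/2: x = 7 or x = 3.

x = 0, x = 3, x = 7


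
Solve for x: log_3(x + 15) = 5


Convert to exponential form: x + 15 = 3^5 = 243
x = 243 - 15 = 228
Check: log_3(228 + 15) = log_3(243) = log_3(243) = 5 ✓

x = 228


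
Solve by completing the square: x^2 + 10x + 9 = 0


Start: x^2 + 10x + 9 = 0
Move constant: x^2 + 10x = -9
Half of 10 is 5, squared is 25
Add 25 to both sides: x^2 + 10x + 25 = 16
(x + 5)^2 = 16
x + 5 = ±4
x = -5 + 4 = -1 or x = -5 - 4 = -9

x = -9, x = -1


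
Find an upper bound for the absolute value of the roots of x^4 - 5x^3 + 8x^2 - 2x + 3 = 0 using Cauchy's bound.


Cauchy's bound: all roots r satisfy |r| <= 1 + max(|a_i/a_n|) for i = 0,...,n-1
where a_n is the leading coefficient.

Coefficients: [1, -5, 8, -2, 3]
Leading coefficient a_n = 1
Ratios |a_i/a_n|: 5, 8, 2, 3
Maximum ratio: 8
Cauchy's bound: |r| <= 1 + 8 = 9

Upper bound = 9


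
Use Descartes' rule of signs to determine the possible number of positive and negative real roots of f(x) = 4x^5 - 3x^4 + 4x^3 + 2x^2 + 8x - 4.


Descartes' rule of signs:

For positive roots, count sign changes in f(x) = 4x^5 - 3x^4 + 4x^3 + 2x^2 + 8x - 4:
Signs of coefficients: +, -, +, +, +, -
Number of sign changes: 3
Possible positive real roots: 3, 1

For negative roots, examine f(-x) = -4x^5 - 3x^4 - 4x^3 + 2x^2 - 8x - 4:
Signs of coefficients: -, -, -, +, -, -
Number of sign changes: 2
Possible negative real roots: 2, 0

Positive roots: 3 or 1; Negative roots: 2 or 0


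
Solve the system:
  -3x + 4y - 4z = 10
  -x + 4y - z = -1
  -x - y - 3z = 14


Using Cramer's rule. Expand each determinant along the first row.
D  = (-3)*[4*(-3) - (-1)*(-1)] - 4*[(-1)*(-3) - (-1)*(-1)] + (-4)*[(-1)*(-1) - 4*(-1)]
  = (-3)*(-13) - 4*(2) + (-4)*(5) = 11
Dx = 10*[4*(-3) - (-1)*(-1)] - 4*[(-1)*(-3) - (-1)*14] + (-4)*[(-1)*(-1) - 4*14]
  = 10*(-13) - 4*(17) + (-4)*(-55) = 22
Dy = (-3)*[(-1)*(-3) - (-1)*14] - 10*[(-1)*(-3) - (-1)*(-1)] + (-4)*[(-1)*14 - (-1)*(-1)]
  = (-3)*(17) - 10*(2) + (-4)*(-15) = -11
Dz = (-3)*[4*14 - (-1)*(-1)] - 4*[(-1)*14 - (-1)*(-1)] + 10*[(-1)*(-1) - 4*(-1)]
  = (-3)*(55) - 4*(-15) + 10*(5) = -55
x = Dx/D = 22/11 = 2, y = Dy/D = -11/11 = -1, z = Dz/D = -55/11 = -5
Check eq1: (-3)(2) + (4)(-1) + (-4)(-5) = 10 = 10 ✓
Check eq2: (-1)(2) + (4)(-1) + (-1)(-5) = -1 = -1 ✓
Check eq3: (-1)(2) + (-1)(-1) + (-3)(-5) = 14 = 14 ✓

x = 2, y = -1, z = -5


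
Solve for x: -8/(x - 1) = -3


Multiply both sides by (x - 1): -8 = -3(x - 1)
Distribute: -8 = -3x + 3
-3x = -8 - 3 = -11
x = 11/3

x = 11/3


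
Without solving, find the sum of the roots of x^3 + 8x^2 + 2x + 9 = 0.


By Vieta's formulas for x^3 + bx^2 + cx + d = 0:
  r1 + r2 + r3 = -b/a = -8
  r1*r2 + r1*r3 + r2*r3 = c/a = 2
  r1*r2*r3 = -d/a = -9


Sum = -8


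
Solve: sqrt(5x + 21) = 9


Square both sides: 5x + 21 = 9^2 = 81
5x = 81 - 21 = 60
x = 12
Check: sqrt(5*12 + 21) = sqrt(81) = 9 ✓

x = 12


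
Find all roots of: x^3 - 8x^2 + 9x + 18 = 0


Let p(x) = x^3 - 8x^2 + 9x + 18. By the rational root theorem (leading coefficient 1), any rational root is an integer divisor of 18: try ±1, ±2, ... in turn.
Test x = 1: value = 20 ≠ 0.
Test x = -1: value = 0 ✓, so (x + 1) is a factor.
Synthetic division by (x + 1): bring down 1; 1(-1) - 8 = -9; (-9)(-1) + 9 = 18; 18(-1) + 18 = 0 → quotient x^2 - 9x + 18, remainder 0.
Solve the quadratic x^2 - 9x + 18 = 0: discriminant = (-9)^2 - 4(1)(18) = 81 - 72 = 9.
sqrt(9) = 3, so x = (9 ± 3)/2: x = 6 or x = 3.
Collecting all roots found:

x = -1, x = 3, x = 6


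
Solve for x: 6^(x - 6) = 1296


Express both sides with the same base.
1296 = 6^4
Since the bases match, equate exponents: x - 6 = 4
So x = 4 - (-6) = 10

x = 10


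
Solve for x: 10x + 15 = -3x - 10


Starting with: 10x + 15 = -3x - 10
Move all x terms to left: (10 + 3)x = -10 - 15
Simplify: 13x = -25
Divide both sides by 13: x = -25/13

x = -25/13


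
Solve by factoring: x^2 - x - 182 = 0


We need two numbers that multiply to -182 and add to -1.
Those numbers are 13 and -14 (since 13 * (-14) = -182 and 13 + (-14) = -1).
So x^2 - x - 182 = (x + 13)(x - 14) = 0
Setting each factor to zero: x = -13 or x = 14

x = -13, x = 14


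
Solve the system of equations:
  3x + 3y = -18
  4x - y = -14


Using Cramer's rule:
Determinant D = (3)(-1) - (4)(3) = -3 - 12 = -15
Dx = (-18)(-1) - (-14)(3) = 18 + 42 = 60
Dy = (3)(-14) - (4)(-18) = -42 + 72 = 30
x = Dx/D = 60/-15 = -4
y = Dy/D = 30/-15 = -2

x = -4, y = -2


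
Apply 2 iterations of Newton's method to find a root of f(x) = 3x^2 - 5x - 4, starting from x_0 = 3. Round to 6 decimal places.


Newton's method: x_(n+1) = x_n - f(x_n)/f'(x_n)
f(x) = 3x^2 - 5x - 4
f'(x) = 6x - 5

Iteration 1:
  f(3.000000) = 8.000000
  f'(3.000000) = 13.000000
  x_1 = 3.000000 - (8.000000)/(13.000000) = 2.384615

Iteration 2:
  f(2.384615) = 1.136095
  f'(2.384615) = 9.307692
  x_2 = 2.384615 - (1.136095)/(9.307692) = 2.262556

x_2 = 2.262556


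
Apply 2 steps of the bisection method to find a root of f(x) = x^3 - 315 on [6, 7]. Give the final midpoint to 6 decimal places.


f(x) = x^3 - 315
f(6) = -99 < 0
f(7) = 28 > 0

Step 1: midpoint = (6.000000 + 7.000000)/2 = 6.500000
  f(6.500000) = -40.375000
  f(mid) < 0, so root is in [6.500000, 7.000000]

Step 2: midpoint = (6.500000 + 7.000000)/2 = 6.750000
  f(6.750000) = -7.453125
  f(mid) < 0, so root is in [6.750000, 7.000000]

midpoint = 6.750000


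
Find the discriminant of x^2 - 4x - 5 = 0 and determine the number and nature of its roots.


For ax^2 + bx + c = 0, discriminant D = b^2 - 4ac
Here a = 1, b = -4, c = -5
D = (-4)^2 - 4(1)(-5) = 16 + 20 = 36

D = 36 > 0 and is a perfect square (sqrt = 6)
The equation has 2 distinct real rational roots.

Discriminant = 36, 2 distinct real rational roots


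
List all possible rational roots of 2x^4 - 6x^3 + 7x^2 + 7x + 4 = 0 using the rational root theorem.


Rational root theorem: possible roots are ±p/q where:
  p divides the constant term (4): p ∈ {1, 2, 4}
  q divides the leading coefficient (2): q ∈ {1, 2}

All possible rational roots: -4, -2, -1, -1/2, 1/2, 1, 2, 4

-4, -2, -1, -1/2, 1/2, 1, 2, 4


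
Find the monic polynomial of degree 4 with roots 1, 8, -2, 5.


A monic polynomial with roots 1, 8, -2, 5 is:
p(x) = (x - 1)(x - 8)(x + 2)(x - 5)
After multiplying by (x - 1): x - 1
After multiplying by (x - 8): x^2 - 9x + 8
After multiplying by (x + 2): x^3 - 7x^2 - 10x + 16
After multiplying by (x - 5): x^4 - 12x^3 + 25x^2 + 66x - 80

x^4 - 12x^3 + 25x^2 + 66x - 80


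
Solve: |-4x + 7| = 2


An absolute value equation |expr| = 2 gives two cases:
Case 1: -4x + 7 = 2
  -4x = -5, so x = 5/4
Case 2: -4x + 7 = -2
  -4x = -9, so x = 9/4

x = 5/4, x = 9/4


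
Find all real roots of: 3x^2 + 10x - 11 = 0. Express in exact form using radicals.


Using the quadratic formula: x = (-b ± sqrt(b^2 - 4ac)) / (2a)
Here a = 3, b = 10, c = -11
Discriminant = b^2 - 4ac = 10^2 - 4(3)(-11) = 100 + 132 = 232
Since discriminant = 232 > 0, there are two real roots.
x = (-10 ± 2*sqrt(58)) / 6
Simplifying: x = (-5 ± sqrt(58)) / 3
Numerically: x ≈ 0.8719 or x ≈ -4.2053

x = (-5 + sqrt(58)) / 3 or x = (-5 - sqrt(58)) / 3


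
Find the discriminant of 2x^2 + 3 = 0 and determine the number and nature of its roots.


For ax^2 + bx + c = 0, discriminant D = b^2 - 4ac
Here a = 2, b = 0, c = 3
D = (0)^2 - 4(2)(3) = 0 - 24 = -24

D = -24 < 0
The equation has no real roots (2 complex conjugate roots).

Discriminant = -24, no real roots (2 complex conjugate roots)


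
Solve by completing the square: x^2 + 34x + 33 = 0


Start: x^2 + 34x + 33 = 0
Move constant: x^2 + 34x = -33
Half of 34 is 17, squared is 289
Add 289 to both sides: x^2 + 34x + 289 = 256
(x + 17)^2 = 256
x + 17 = ±16
x = -17 + 16 = -1 or x = -17 - 16 = -33

x = -33, x = -1


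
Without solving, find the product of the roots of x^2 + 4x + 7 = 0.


By Vieta's formulas for ax^2 + bx + c = 0:
  Sum of roots = -b/a
  Product of roots = c/a

Here a = 1, b = 4, c = 7
Sum = -(4)/1 = -4
Product = 7/1 = 7

Product = 7


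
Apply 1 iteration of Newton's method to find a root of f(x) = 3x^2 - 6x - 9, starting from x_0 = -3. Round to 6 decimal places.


Newton's method: x_(n+1) = x_n - f(x_n)/f'(x_n)
f(x) = 3x^2 - 6x - 9
f'(x) = 6x - 6

Iteration 1:
  f(-3.000000) = 36.000000
  f'(-3.000000) = -24.000000
  x_1 = -3.000000 - (36.000000)/(-24.000000) = -1.500000

x_1 = -1.500000


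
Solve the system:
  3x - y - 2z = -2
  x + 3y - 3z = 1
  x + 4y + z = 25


Using Cramer's rule. Expand each determinant along the first row.
D  = 3*[3*1 - (-3)*4] - (-1)*[1*1 - (-3)*1] + (-2)*[1*4 - 3*1]
  = 3*(15) - (-1)*(4) + (-2)*(1) = 47
Dx = (-2)*[3*1 - (-3)*4] - (-1)*[1*1 - (-3)*25] + (-2)*[1*4 - 3*25]
  = (-2)*(15) - (-1)*(76) + (-2)*(-71) = 188
Dy = 3*[1*1 - (-3)*25] - (-2)*[1*1 - (-3)*1] + (-2)*[1*25 - 1*1]
  = 3*(76) - (-2)*(4) + (-2)*(24) = 188
Dz = 3*[3*25 - 1*4] - (-1)*[1*25 - 1*1] + (-2)*[1*4 - 3*1]
  = 3*(71) - (-1)*(24) + (-2)*(1) = 235
x = Dx/D = 188/47 = 4, y = Dy/D = 188/47 = 4, z = Dz/D = 235/47 = 5
Check eq1: (3)(4) + (-1)(4) + (-2)(5) = -2 = -2 ✓
Check eq2: (1)(4) + (3)(4) + (-3)(5) = 1 = 1 ✓
Check eq3: (1)(4) + (4)(4) + (1)(5) = 25 = 25 ✓

x = 4, y = 4, z = 5


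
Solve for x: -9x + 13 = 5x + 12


Starting with: -9x + 13 = 5x + 12
Move all x terms to left: (-9 - 5)x = 12 - 13
Simplify: -14x = -1
Divide both sides by -14: x = 1/14

x = 1/14


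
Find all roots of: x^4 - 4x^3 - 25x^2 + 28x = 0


The constant term is 0, so x = 0 is a root. Factor out x:
  x^3 - 4x^2 - 25x + 28 = 0
Let p(x) = x^3 - 4x^2 - 25x + 28. By the rational root theorem (leading coefficient 1), any rational root is an integer divisor of 28: try ±1, ±2, ... in turn.
Test x = 1: value = 0 ✓, so (x - 1) is a factor.
Synthetic division by (x - 1): bring down 1; 1(1) - 4 = -3; (-3)(1) - 25 = -28; (-28)(1) + 28 = 0 → quotient x^2 - 3x - 28, remainder 0.
Solve the quadratic x^2 - 3x - 28 = 0: discriminant = (-3)^2 - 4(1)(-28) = 9 + 112 = 121.
sqrt(121) = 11, so x = (3 ± 11)/2: x = 7 or x = -4.
Collecting all roots found:

x = -4, x = 0, x = 1, x = 7


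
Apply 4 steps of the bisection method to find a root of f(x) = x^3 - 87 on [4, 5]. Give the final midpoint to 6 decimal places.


f(x) = x^3 - 87
f(4) = -23 < 0
f(5) = 38 > 0

Step 1: midpoint = (4.000000 + 5.000000)/2 = 4.500000
  f(4.500000) = 4.125000
  f(mid) > 0, so root is in [4.000000, 4.500000]

Step 2: midpoint = (4.000000 + 4.500000)/2 = 4.250000
  f(4.250000) = -10.234375
  f(mid) < 0, so root is in [4.250000, 4.500000]

Step 3: midpoint = (4.250000 + 4.500000)/2 = 4.375000
  f(4.375000) = -3.259766
  f(mid) < 0, so root is in [4.375000, 4.500000]

Step 4: midpoint = (4.375000 + 4.500000)/2 = 4.437500
  f(4.437500) = 0.380615
  f(mid) > 0, so root is in [4.375000, 4.437500]

midpoint = 4.437500


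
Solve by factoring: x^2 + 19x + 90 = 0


We need two numbers that multiply to 90 and add to 19.
Those numbers are 9 and 10 (since 9 * 10 = 90 and 9 + 10 = 19).
So x^2 + 19x + 90 = (x + 9)(x + 10) = 0
Setting each factor to zero: x = -9 or x = -10

x = -10, x = -9


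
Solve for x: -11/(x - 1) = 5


Multiply both sides by (x - 1): -11 = 5(x - 1)
Distribute: -11 = 5x - 5
5x = -11 + 5 = -6
x = -6/5

x = -6/5


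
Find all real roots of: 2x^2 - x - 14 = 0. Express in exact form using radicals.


Using the quadratic formula: x = (-b ± sqrt(b^2 - 4ac)) / (2a)
Here a = 2, b = -1, c = -14
Discriminant = b^2 - 4ac = (-1)^2 - 4(2)(-14) = 1 + 112 = 113
Since discriminant = 113 > 0, there are two real roots.
x = (1 ± sqrt(113)) / 4
Numerically: x ≈ 2.9075 or x ≈ -2.4075

x = (1 + sqrt(113)) / 4 or x = (1 - sqrt(113)) / 4


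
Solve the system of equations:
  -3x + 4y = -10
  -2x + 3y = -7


Using Cramer's rule:
Determinant D = (-3)(3) - (-2)(4) = -9 + 8 = -1
Dx = (-10)(3) - (-7)(4) = -30 + 28 = -2
Dy = (-3)(-7) - (-2)(-10) = 21 - 20 = 1
x = Dx/D = -2/-1 = 2
y = Dy/D = 1/-1 = -1

x = 2, y = -1


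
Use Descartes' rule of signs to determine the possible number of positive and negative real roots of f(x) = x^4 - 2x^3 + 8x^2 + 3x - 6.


Descartes' rule of signs:

For positive roots, count sign changes in f(x) = x^4 - 2x^3 + 8x^2 + 3x - 6:
Signs of coefficients: +, -, +, +, -
Number of sign changes: 3
Possible positive real roots: 3, 1

For negative roots, examine f(-x) = x^4 + 2x^3 + 8x^2 - 3x - 6:
Signs of coefficients: +, +, +, -, -
Number of sign changes: 1
Possible negative real roots: 1

Positive roots: 3 or 1; Negative roots: 1


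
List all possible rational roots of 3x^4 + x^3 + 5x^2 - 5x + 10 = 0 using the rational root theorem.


Rational root theorem: possible roots are ±p/q where:
  p divides the constant term (10): p ∈ {1, 2, 5, 10}
  q divides the leading coefficient (3): q ∈ {1, 3}

All possible rational roots: -10, -5, -10/3, -2, -5/3, -1, -2/3, -1/3, 1/3, 2/3, 1, 5/3, 2, 10/3, 5, 10

-10, -5, -10/3, -2, -5/3, -1, -2/3, -1/3, 1/3, 2/3, 1, 5/3, 2, 10/3, 5, 10


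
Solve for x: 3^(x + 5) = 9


Express both sides with the same base.
9 = 3^2
Since the bases match, equate exponents: x + 5 = 2
So x = 2 - (5) = -3

x = -3


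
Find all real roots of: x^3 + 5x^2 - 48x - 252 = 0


Let p(x) = x^3 + 5x^2 - 48x - 252. By the rational root theorem (leading coefficient 1), any rational root is an integer divisor of 252: try ±1, ±2, ... in turn.
Test x = 1: value = -294 ≠ 0.
Test x = -1: value = -200 ≠ 0.
Test x = 2: value = -320 ≠ 0.
Test x = -2: value = -144 ≠ 0.
Test x = 3: value = -324 ≠ 0.
Test x = -3: value = -90 ≠ 0.
Test x = 4: value = -300 ≠ 0.
Test x = -4: value = -44 ≠ 0.
Test x = 6: value = -144 ≠ 0.
Test x = -6: value = 0 ✓, so (x + 6) is a factor.
Synthetic division by (x + 6): bring down 1; 1(-6) + 5 = -1; (-1)(-6) - 48 = -42; (-42)(-6) - 252 = 0 → quotient x^2 - x - 42, remainder 0.
Solve the quadratic x^2 - x - 42 = 0: discriminant = (-1)^2 - 4(1)(-42) = 1 + 168 = 169.
sqrt(169) = 13, so x = (1 ± 13)/2: x = 7 or x = -6.

x = -6 (multiplicity 2), x = 7


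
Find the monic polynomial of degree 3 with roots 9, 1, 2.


A monic polynomial with roots 9, 1, 2 is:
p(x) = (x - 9)(x - 1)(x - 2)
After multiplying by (x - 9): x - 9
After multiplying by (x - 1): x^2 - 10x + 9
After multiplying by (x - 2): x^3 - 12x^2 + 29x - 18

x^3 - 12x^2 + 29x - 18


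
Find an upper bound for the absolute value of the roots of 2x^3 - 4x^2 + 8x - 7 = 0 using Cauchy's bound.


Cauchy's bound: all roots r satisfy |r| <= 1 + max(|a_i/a_n|) for i = 0,...,n-1
where a_n is the leading coefficient.

Coefficients: [2, -4, 8, -7]
Leading coefficient a_n = 2
Ratios |a_i/a_n|: 2, 4, 7/2
Maximum ratio: 4
Cauchy's bound: |r| <= 1 + 4 = 5

Upper bound = 5


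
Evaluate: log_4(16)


We need the exponent such that 4^? = 16
4^2 = 16
Therefore log_4(16) = 2

2


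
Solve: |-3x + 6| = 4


An absolute value equation |expr| = 4 gives two cases:
Case 1: -3x + 6 = 4
  -3x = -2, so x = 2/3
Case 2: -3x + 6 = -4
  -3x = -10, so x = 10/3

x = 2/3, x = 10/3


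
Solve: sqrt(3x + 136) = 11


Square both sides: 3x + 136 = 11^2 = 121
3x = 121 - 136 = -15
x = -5
Check: sqrt(3*(-5) + 136) = sqrt(121) = 11 ✓

x = -5


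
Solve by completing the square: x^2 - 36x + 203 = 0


Start: x^2 - 36x + 203 = 0
Move constant: x^2 - 36x = -203
Half of -36 is -18, squared is 324
Add 324 to both sides: x^2 - 36x + 324 = 121
(x - 18)^2 = 121
x - 18 = ±11
x = 18 + 11 = 29 or x = 18 - 11 = 7

x = 7, x = 29


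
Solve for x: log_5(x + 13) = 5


Convert to exponential form: x + 13 = 5^5 = 3125
x = 3125 - 13 = 3112
Check: log_5(3112 + 13) = log_5(3125) = log_5(3125) = 5 ✓

x = 3112


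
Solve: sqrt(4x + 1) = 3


Square both sides: 4x + 1 = 3^2 = 9
4x = 9 - 1 = 8
x = 2
Check: sqrt(4*2 + 1) = sqrt(9) = 3 ✓

x = 2


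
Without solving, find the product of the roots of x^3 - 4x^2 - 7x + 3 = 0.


By Vieta's formulas for x^3 + bx^2 + cx + d = 0:
  r1 + r2 + r3 = -b/a = 4
  r1*r2 + r1*r3 + r2*r3 = c/a = -7
  r1*r2*r3 = -d/a = -3


Product = -3


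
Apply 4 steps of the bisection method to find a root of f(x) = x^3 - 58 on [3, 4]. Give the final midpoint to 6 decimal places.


f(x) = x^3 - 58
f(3) = -31 < 0
f(4) = 6 > 0

Step 1: midpoint = (3.000000 + 4.000000)/2 = 3.500000
  f(3.500000) = -15.125000
  f(mid) < 0, so root is in [3.500000, 4.000000]

Step 2: midpoint = (3.500000 + 4.000000)/2 = 3.750000
  f(3.750000) = -5.265625
  f(mid) < 0, so root is in [3.750000, 4.000000]

Step 3: midpoint = (3.750000 + 4.000000)/2 = 3.875000
  f(3.875000) = 0.185547
  f(mid) > 0, so root is in [3.750000, 3.875000]

Step 4: midpoint = (3.750000 + 3.875000)/2 = 3.812500
  f(3.812500) = -2.584717
  f(mid) < 0, so root is in [3.812500, 3.875000]

midpoint = 3.812500


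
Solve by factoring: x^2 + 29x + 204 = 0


We need two numbers that multiply to 204 and add to 29.
Those numbers are 17 and 12 (since 17 * 12 = 204 and 17 + 12 = 29).
So x^2 + 29x + 204 = (x + 17)(x + 12) = 0
Setting each factor to zero: x = -17 or x = -12

x = -17, x = -12


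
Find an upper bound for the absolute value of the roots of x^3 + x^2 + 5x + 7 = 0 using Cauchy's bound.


Cauchy's bound: all roots r satisfy |r| <= 1 + max(|a_i/a_n|) for i = 0,...,n-1
where a_n is the leading coefficient.

Coefficients: [1, 1, 5, 7]
Leading coefficient a_n = 1
Ratios |a_i/a_n|: 1, 5, 7
Maximum ratio: 7
Cauchy's bound: |r| <= 1 + 7 = 8

Upper bound = 8


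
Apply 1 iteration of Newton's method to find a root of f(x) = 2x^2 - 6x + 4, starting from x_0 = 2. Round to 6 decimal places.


Newton's method: x_(n+1) = x_n - f(x_n)/f'(x_n)
f(x) = 2x^2 - 6x + 4
f'(x) = 4x - 6

Iteration 1:
  f(2.000000) = 0.000000
  f'(2.000000) = 2.000000
  x_1 = 2.000000 - (0.000000)/(2.000000) = 2.000000

x_1 = 2.000000


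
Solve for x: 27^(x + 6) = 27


Express both sides with the same base.
27 = 27^1
Since the bases match, equate exponents: x + 6 = 1
So x = 1 - (6) = -5

x = -5


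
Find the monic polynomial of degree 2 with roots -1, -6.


A monic polynomial with roots -1, -6 is:
p(x) = (x + 1)(x + 6)
After multiplying by (x + 1): x + 1
After multiplying by (x + 6): x^2 + 7x + 6

x^2 + 7x + 6


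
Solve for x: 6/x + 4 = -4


Subtract 4 from both sides: 6/x = -8
Multiply both sides by x: 6 = -8 * x
Divide by -8: x = -3/4

x = -3/4


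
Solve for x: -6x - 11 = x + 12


Starting with: -6x - 11 = x + 12
Move all x terms to left: (-6 - 1)x = 12 + 11
Simplify: -7x = 23
Divide both sides by -7: x = -23/7

x = -23/7


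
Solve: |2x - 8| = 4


An absolute value equation |expr| = 4 gives two cases:
Case 1: 2x - 8 = 4
  2x = 12, so x = 6
Case 2: 2x - 8 = -4
  2x = 4, so x = 2

x = 2, x = 6


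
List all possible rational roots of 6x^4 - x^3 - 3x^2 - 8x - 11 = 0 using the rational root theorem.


Rational root theorem: possible roots are ±p/q where:
  p divides the constant term (-11): p ∈ {1, 11}
  q divides the leading coefficient (6): q ∈ {1, 2, 3, 6}

All possible rational roots: -11, -11/2, -11/3, -11/6, -1, -1/2, -1/3, -1/6, 1/6, 1/3, 1/2, 1, 11/6, 11/3, 11/2, 11

-11, -11/2, -11/3, -11/6, -1, -1/2, -1/3, -1/6, 1/6, 1/3, 1/2, 1, 11/6, 11/3, 11/2, 11


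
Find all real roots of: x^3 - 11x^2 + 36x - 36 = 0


Let p(x) = x^3 - 11x^2 + 36x - 36. By the rational root theorem (leading coefficient 1), any rational root is an integer divisor of 36: try ±1, ±2, ... in turn.
Test x = 1: value = -10 ≠ 0.
Test x = -1: value = -84 ≠ 0.
Test x = 2: value = 0 ✓, so (x - 2) is a factor.
Synthetic division by (x - 2): bring down 1; 1(2) - 11 = -9; (-9)(2) + 36 = 18; 18(2) - 36 = 0 → quotient x^2 - 9x + 18, remainder 0.
Solve the quadratic x^2 - 9x + 18 = 0: discriminant = (-9)^2 - 4(1)(18) = 81 - 72 = 9.
sqrt(9) = 3, so x = (9 ± 3)/2: x = 6 or x = 3.

x = 2, x = 3, x = 6


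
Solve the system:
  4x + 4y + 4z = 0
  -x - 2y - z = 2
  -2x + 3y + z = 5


Using Cramer's rule. Expand each determinant along the first row.
D  = 4*[(-2)*1 - (-1)*3] - 4*[(-1)*1 - (-1)*(-2)] + 4*[(-1)*3 - (-2)*(-2)]
  = 4*(1) - 4*(-3) + 4*(-7) = -12
Dx = 0*[(-2)*1 - (-1)*3] - 4*[2*1 - (-1)*5] + 4*[2*3 - (-2)*5]
  = 0*(1) - 4*(7) + 4*(16) = 36
Dy = 4*[2*1 - (-1)*5] - 0*[(-1)*1 - (-1)*(-2)] + 4*[(-1)*5 - 2*(-2)]
  = 4*(7) - 0*(-3) + 4*(-1) = 24
Dz = 4*[(-2)*5 - 2*3] - 4*[(-1)*5 - 2*(-2)] + 0*[(-1)*3 - (-2)*(-2)]
  = 4*(-16) - 4*(-1) + 0*(-7) = -60
x = Dx/D = 36/-12 = -3, y = Dy/D = 24/-12 = -2, z = Dz/D = -60/-12 = 5
Check eq1: (4)(-3) + (4)(-2) + (4)(5) = 0 = 0 ✓
Check eq2: (-1)(-3) + (-2)(-2) + (-1)(5) = 2 = 2 ✓
Check eq3: (-2)(-3) + (3)(-2) + (1)(5) = 5 = 5 ✓

x = -3, y = -2, z = 5


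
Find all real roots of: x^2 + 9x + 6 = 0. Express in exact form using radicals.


Using the quadratic formula: x = (-b ± sqrt(b^2 - 4ac)) / (2a)
Here a = 1, b = 9, c = 6
Discriminant = b^2 - 4ac = 9^2 - 4(1)(6) = 81 - 24 = 57
Since discriminant = 57 > 0, there are two real roots.
x = (-9 ± sqrt(57)) / 2
Numerically: x ≈ -0.7251 or x ≈ -8.2749

x = (-9 + sqrt(57)) / 2 or x = (-9 - sqrt(57)) / 2


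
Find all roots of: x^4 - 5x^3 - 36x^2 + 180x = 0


The constant term is 0, so x = 0 is a root. Factor out x:
  x^3 - 5x^2 - 36x + 180 = 0
Let p(x) = x^3 - 5x^2 - 36x + 180. By the rational root theorem (leading coefficient 1), any rational root is an integer divisor of 180: try ±1, ±2, ... in turn.
Test x = 1: value = 140 ≠ 0.
Test x = -1: value = 210 ≠ 0.
Test x = 2: value = 96 ≠ 0.
Test x = -2: value = 224 ≠ 0.
Test x = 3: value = 54 ≠ 0.
Test x = -3: value = 216 ≠ 0.
Test x = 4: value = 20 ≠ 0.
Test x = -4: value = 180 ≠ 0.
Test x = 5: value = 0 ✓, so (x - 5) is a factor.
Synthetic division by (x - 5): bring down 1; 1(5) - 5 = 0; 0(5) - 36 = -36; (-36)(5) + 180 = 0 → quotient x^2 - 36, remainder 0.
Solve the quadratic x^2 - 36 = 0: discriminant = 0^2 - 4(1)(-36) = 0 + 144 = 144.
sqrt(144) = 12, so x = (0 ± 12)/2: x = 6 or x = -6.
Collecting all roots found:

x = -6, x = 0, x = 5, x = 6


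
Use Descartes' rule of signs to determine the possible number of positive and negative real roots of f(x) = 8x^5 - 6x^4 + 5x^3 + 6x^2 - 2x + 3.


Descartes' rule of signs:

For positive roots, count sign changes in f(x) = 8x^5 - 6x^4 + 5x^3 + 6x^2 - 2x + 3:
Signs of coefficients: +, -, +, +, -, +
Number of sign changes: 4
Possible positive real roots: 4, 2, 0

For negative roots, examine f(-x) = -8x^5 - 6x^4 - 5x^3 + 6x^2 + 2x + 3:
Signs of coefficients: -, -, -, +, +, +
Number of sign changes: 1
Possible negative real roots: 1

Positive roots: 4 or 2 or 0; Negative roots: 1


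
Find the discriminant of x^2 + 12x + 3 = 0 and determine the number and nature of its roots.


For ax^2 + bx + c = 0, discriminant D = b^2 - 4ac
Here a = 1, b = 12, c = 3
D = (12)^2 - 4(1)(3) = 144 - 12 = 132

D = 132 > 0 but not a perfect square
The equation has 2 distinct real irrational roots.

Discriminant = 132, 2 distinct real irrational roots


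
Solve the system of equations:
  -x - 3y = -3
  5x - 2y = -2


Using Cramer's rule:
Determinant D = (-1)(-2) - (5)(-3) = 2 + 15 = 17
Dx = (-3)(-2) - (-2)(-3) = 6 - 6 = 0
Dy = (-1)(-2) - (5)(-3) = 2 + 15 = 17
x = Dx/D = 0/17 = 0
y = Dy/D = 17/17 = 1

x = 0, y = 1


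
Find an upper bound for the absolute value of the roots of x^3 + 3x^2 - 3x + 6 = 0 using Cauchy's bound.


Cauchy's bound: all roots r satisfy |r| <= 1 + max(|a_i/a_n|) for i = 0,...,n-1
where a_n is the leading coefficient.

Coefficients: [1, 3, -3, 6]
Leading coefficient a_n = 1
Ratios |a_i/a_n|: 3, 3, 6
Maximum ratio: 6
Cauchy's bound: |r| <= 1 + 6 = 7

Upper bound = 7


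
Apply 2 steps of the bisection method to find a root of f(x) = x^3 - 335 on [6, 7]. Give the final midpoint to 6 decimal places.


f(x) = x^3 - 335
f(6) = -119 < 0
f(7) = 8 > 0

Step 1: midpoint = (6.000000 + 7.000000)/2 = 6.500000
  f(6.500000) = -60.375000
  f(mid) < 0, so root is in [6.500000, 7.000000]

Step 2: midpoint = (6.500000 + 7.000000)/2 = 6.750000
  f(6.750000) = -27.453125
  f(mid) < 0, so root is in [6.750000, 7.000000]

midpoint = 6.750000


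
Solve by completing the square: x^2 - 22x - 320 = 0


Start: x^2 - 22x - 320 = 0
Move constant: x^2 - 22x = 320
Half of -22 is -11, squared is 121
Add 121 to both sides: x^2 - 22x + 121 = 441
(x - 11)^2 = 441
x - 11 = ±21
x = 11 + 21 = 32 or x = 11 - 21 = -10

x = -10, x = 32


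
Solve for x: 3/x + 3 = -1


Subtract 3 from both sides: 3/x = -4
Multiply both sides by x: 3 = -4 * x
Divide by -4: x = -3/4

x = -3/4


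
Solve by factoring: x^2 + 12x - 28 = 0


We need two numbers that multiply to -28 and add to 12.
Those numbers are 14 and -2 (since 14 * (-2) = -28 and 14 + (-2) = 12).
So x^2 + 12x - 28 = (x + 14)(x - 2) = 0
Setting each factor to zero: x = -14 or x = 2

x = -14, x = 2


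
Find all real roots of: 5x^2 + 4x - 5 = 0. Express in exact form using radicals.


Using the quadratic formula: x = (-b ± sqrt(b^2 - 4ac)) / (2a)
Here a = 5, b = 4, c = -5
Discriminant = b^2 - 4ac = 4^2 - 4(5)(-5) = 16 + 100 = 116
Since discriminant = 116 > 0, there are two real roots.
x = (-4 ± 2*sqrt(29)) / 10
Simplifying: x = (-2 ± sqrt(29)) / 5
Numerically: x ≈ 0.6770 or x ≈ -1.4770

x = (-2 + sqrt(29)) / 5 or x = (-2 - sqrt(29)) / 5


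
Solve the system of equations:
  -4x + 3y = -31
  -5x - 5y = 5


Using Cramer's rule:
Determinant D = (-4)(-5) - (-5)(3) = 20 + 15 = 35
Dx = (-31)(-5) - (5)(3) = 155 - 15 = 140
Dy = (-4)(5) - (-5)(-31) = -20 - 155 = -175
x = Dx/D = 140/35 = 4
y = Dy/D = -175/35 = -5

x = 4, y = -5


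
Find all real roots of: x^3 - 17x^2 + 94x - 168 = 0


Let p(x) = x^3 - 17x^2 + 94x - 168. By the rational root theorem (leading coefficient 1), any rational root is an integer divisor of 168: try ±1, ±2, ... in turn.
Test x = 1: value = -90 ≠ 0.
Test x = -1: value = -280 ≠ 0.
Test x = 2: value = -40 ≠ 0.
Test x = -2: value = -432 ≠ 0.
Test x = 3: value = -12 ≠ 0.
Test x = -3: value = -630 ≠ 0.
Test x = 4: value = 0 ✓, so (x - 4) is a factor.
Synthetic division by (x - 4): bring down 1; 1(4) - 17 = -13; (-13)(4) + 94 = 42; 42(4) - 168 = 0 → quotient x^2 - 13x + 42, remainder 0.
Solve the quadratic x^2 - 13x + 42 = 0: discriminant = (-13)^2 - 4(1)(42) = 169 - 168 = 1.
sqrt(1) = 1, so x = (13 ± 1)/2: x = 7 or x = 6.

x = 4, x = 6, x = 7


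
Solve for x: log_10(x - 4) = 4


Convert to exponential form: x - 4 = 10^4 = 10000
x = 10000 + 4 = 10004
Check: log_10(10004 - 4) = log_10(10000) = log_10(10000) = 4 ✓

x = 10004


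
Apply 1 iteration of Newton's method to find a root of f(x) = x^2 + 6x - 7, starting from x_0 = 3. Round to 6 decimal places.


Newton's method: x_(n+1) = x_n - f(x_n)/f'(x_n)
f(x) = x^2 + 6x - 7
f'(x) = 2x + 6

Iteration 1:
  f(3.000000) = 20.000000
  f'(3.000000) = 12.000000
  x_1 = 3.000000 - (20.000000)/(12.000000) = 1.333333

x_1 = 1.333333


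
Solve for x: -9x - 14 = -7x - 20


Starting with: -9x - 14 = -7x - 20
Move all x terms to left: (-9 + 7)x = -20 + 14
Simplify: -2x = -6
Divide both sides by -2: x = 3

x = 3


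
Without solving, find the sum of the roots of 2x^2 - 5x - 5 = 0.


By Vieta's formulas for ax^2 + bx + c = 0:
  Sum of roots = -b/a
  Product of roots = c/a

Here a = 2, b = -5, c = -5
Sum = -(-5)/2 = 5/2
Product = -5/2 = -5/2

Sum = 5/2


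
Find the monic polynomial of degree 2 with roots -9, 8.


A monic polynomial with roots -9, 8 is:
p(x) = (x + 9)(x - 8)
After multiplying by (x + 9): x + 9
After multiplying by (x - 8): x^2 + x - 72

x^2 + x - 72


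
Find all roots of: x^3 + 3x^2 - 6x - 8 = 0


Let p(x) = x^3 + 3x^2 - 6x - 8. By the rational root theorem (leading coefficient 1), any rational root is an integer divisor of 8: try ±1, ±2, ... in turn.
Test x = 1: value = -10 ≠ 0.
Test x = -1: value = 0 ✓, so (x + 1) is a factor.
Synthetic division by (x + 1): bring down 1; 1(-1) + 3 = 2; 2(-1) - 6 = -8; (-8)(-1) - 8 = 0 → quotient x^2 + 2x - 8, remainder 0.
Solve the quadratic x^2 + 2x - 8 = 0: discriminant = 2^2 - 4(1)(-8) = 4 + 32 = 36.
sqrt(36) = 6, so x = (-2 ± 6)/2: x = 2 or x = -4.
Collecting all roots found:

x = -4, x = -1, x = 2


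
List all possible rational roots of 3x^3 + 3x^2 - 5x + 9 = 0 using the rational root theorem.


Rational root theorem: possible roots are ±p/q where:
  p divides the constant term (9): p ∈ {1, 3, 9}
  q divides the leading coefficient (3): q ∈ {1, 3}

All possible rational roots: -9, -3, -1, -1/3, 1/3, 1, 3, 9

-9, -3, -1, -1/3, 1/3, 1, 3, 9


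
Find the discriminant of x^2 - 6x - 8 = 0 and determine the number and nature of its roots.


For ax^2 + bx + c = 0, discriminant D = b^2 - 4ac
Here a = 1, b = -6, c = -8
D = (-6)^2 - 4(1)(-8) = 36 + 32 = 68

D = 68 > 0 but not a perfect square
The equation has 2 distinct real irrational roots.

Discriminant = 68, 2 distinct real irrational roots


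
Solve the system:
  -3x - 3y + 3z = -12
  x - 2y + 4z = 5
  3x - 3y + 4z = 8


Using Cramer's rule. Expand each determinant along the first row.
D  = (-3)*[(-2)*4 - 4*(-3)] - (-3)*[1*4 - 4*3] + 3*[1*(-3) - (-2)*3]
  = (-3)*(4) - (-3)*(-8) + 3*(3) = -27
Dx = (-12)*[(-2)*4 - 4*(-3)] - (-3)*[5*4 - 4*8] + 3*[5*(-3) - (-2)*8]
  = (-12)*(4) - (-3)*(-12) + 3*(1) = -81
Dy = (-3)*[5*4 - 4*8] - (-12)*[1*4 - 4*3] + 3*[1*8 - 5*3]
  = (-3)*(-12) - (-12)*(-8) + 3*(-7) = -81
Dz = (-3)*[(-2)*8 - 5*(-3)] - (-3)*[1*8 - 5*3] + (-12)*[1*(-3) - (-2)*3]
  = (-3)*(-1) - (-3)*(-7) + (-12)*(3) = -54
x = Dx/D = -81/-27 = 3, y = Dy/D = -81/-27 = 3, z = Dz/D = -54/-27 = 2
Check eq1: (-3)(3) + (-3)(3) + (3)(2) = -12 = -12 ✓
Check eq2: (1)(3) + (-2)(3) + (4)(2) = 5 = 5 ✓
Check eq3: (3)(3) + (-3)(3) + (4)(2) = 8 = 8 ✓

x = 3, y = 3, z = 2


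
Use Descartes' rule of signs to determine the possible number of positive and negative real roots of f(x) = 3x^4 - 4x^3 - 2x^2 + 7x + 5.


Descartes' rule of signs:

For positive roots, count sign changes in f(x) = 3x^4 - 4x^3 - 2x^2 + 7x + 5:
Signs of coefficients: +, -, -, +, +
Number of sign changes: 2
Possible positive real roots: 2, 0

For negative roots, examine f(-x) = 3x^4 + 4x^3 - 2x^2 - 7x + 5:
Signs of coefficients: +, +, -, -, +
Number of sign changes: 2
Possible negative real roots: 2, 0

Positive roots: 2 or 0; Negative roots: 2 or 0


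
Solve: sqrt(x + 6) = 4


Square both sides: x + 6 = 4^2 = 16
x = 16 - 6 = 10
x = 10
Check: sqrt(1*10 + 6) = sqrt(16) = 4 ✓

x = 10


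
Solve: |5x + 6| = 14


An absolute value equation |expr| = 14 gives two cases:
Case 1: 5x + 6 = 14
  5x = 8, so x = 8/5
Case 2: 5x + 6 = -14
  5x = -20, so x = -4

x = -4, x = 8/5


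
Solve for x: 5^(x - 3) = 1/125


Express both sides with the same base.
1/125 = 5^(-3)
Since the bases match, equate exponents: x - 3 = -3
So x = -3 - (-3) = 0

x = 0


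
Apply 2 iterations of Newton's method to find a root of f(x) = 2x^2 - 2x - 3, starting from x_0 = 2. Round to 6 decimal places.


Newton's method: x_(n+1) = x_n - f(x_n)/f'(x_n)
f(x) = 2x^2 - 2x - 3
f'(x) = 4x - 2

Iteration 1:
  f(2.000000) = 1.000000
  f'(2.000000) = 6.000000
  x_1 = 2.000000 - (1.000000)/(6.000000) = 1.833333

Iteration 2:
  f(1.833333) = 0.055556
  f'(1.833333) = 5.333333
  x_2 = 1.833333 - (0.055556)/(5.333333) = 1.822917

x_2 = 1.822917


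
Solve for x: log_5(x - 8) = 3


Convert to exponential form: x - 8 = 5^3 = 125
x = 125 + 8 = 133
Check: log_5(133 - 8) = log_5(125) = log_5(125) = 3 ✓

x = 133


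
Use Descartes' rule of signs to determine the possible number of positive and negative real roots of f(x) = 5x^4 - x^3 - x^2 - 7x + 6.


Descartes' rule of signs:

For positive roots, count sign changes in f(x) = 5x^4 - x^3 - x^2 - 7x + 6:
Signs of coefficients: +, -, -, -, +
Number of sign changes: 2
Possible positive real roots: 2, 0

For negative roots, examine f(-x) = 5x^4 + x^3 - x^2 + 7x + 6:
Signs of coefficients: +, +, -, +, +
Number of sign changes: 2
Possible negative real roots: 2, 0

Positive roots: 2 or 0; Negative roots: 2 or 0


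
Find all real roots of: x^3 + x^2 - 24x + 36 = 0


Let p(x) = x^3 + x^2 - 24x + 36. By the rational root theorem (leading coefficient 1), any rational root is an integer divisor of 36: try ±1, ±2, ... in turn.
Test x = 1: value = 14 ≠ 0.
Test x = -1: value = 60 ≠ 0.
Test x = 2: value = 0 ✓, so (x - 2) is a factor.
Synthetic division by (x - 2): bring down 1; 1(2) + 1 = 3; 3(2) - 24 = -18; (-18)(2) + 36 = 0 → quotient x^2 + 3x - 18, remainder 0.
Solve the quadratic x^2 + 3x - 18 = 0: discriminant = 3^2 - 4(1)(-18) = 9 + 72 = 81.
sqrt(81) = 9, so x = (-3 ± 9)/2: x = 3 or x = -6.

x = -6, x = 2, x = 3


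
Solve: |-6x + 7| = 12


An absolute value equation |expr| = 12 gives two cases:
Case 1: -6x + 7 = 12
  -6x = 5, so x = -5/6
Case 2: -6x + 7 = -12
  -6x = -19, so x = 19/6

x = -5/6, x = 19/6
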